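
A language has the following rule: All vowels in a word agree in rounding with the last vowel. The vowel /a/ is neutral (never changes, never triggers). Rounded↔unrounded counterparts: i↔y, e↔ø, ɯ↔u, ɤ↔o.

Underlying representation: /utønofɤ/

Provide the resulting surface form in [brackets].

/u/ harmonizes with /ɤ/ ([-round]) → [ɯ]
/ø/ harmonizes with /ɤ/ ([-round]) → [e]
/o/ harmonizes with /ɤ/ ([-round]) → [ɤ]

[ɯtenɤfɤ]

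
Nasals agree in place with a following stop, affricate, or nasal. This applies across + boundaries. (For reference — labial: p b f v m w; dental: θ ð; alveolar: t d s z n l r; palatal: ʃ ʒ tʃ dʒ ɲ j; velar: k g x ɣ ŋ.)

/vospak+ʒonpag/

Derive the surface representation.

[vospak+ʒompag]

/n/ before /p/ (labial) → [m]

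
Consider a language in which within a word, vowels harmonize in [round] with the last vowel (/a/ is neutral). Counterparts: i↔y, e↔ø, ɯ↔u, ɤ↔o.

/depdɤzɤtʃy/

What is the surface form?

/e/ harmonizes with /y/ ([+round]) → [ø]
/ɤ/ harmonizes with /y/ ([+round]) → [o]
/ɤ/ harmonizes with /y/ ([+round]) → [o]

[døpdozotʃy]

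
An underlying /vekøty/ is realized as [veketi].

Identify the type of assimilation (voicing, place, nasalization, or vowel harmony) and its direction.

/ø/→[e] /y/→[i].
Vowels agree with the first vowel, so the harmony is progressive.

vowel harmony, progressive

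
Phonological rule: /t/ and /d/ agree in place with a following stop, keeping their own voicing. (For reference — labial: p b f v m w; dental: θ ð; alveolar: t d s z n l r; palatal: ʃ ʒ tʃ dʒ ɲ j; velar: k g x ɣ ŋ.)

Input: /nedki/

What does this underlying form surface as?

[negki]

/d/ before /k/ (velar) → [g]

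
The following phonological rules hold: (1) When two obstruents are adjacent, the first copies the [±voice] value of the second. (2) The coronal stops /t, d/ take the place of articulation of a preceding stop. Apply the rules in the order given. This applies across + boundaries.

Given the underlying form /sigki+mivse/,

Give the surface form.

[sikki+mifse]

Rule 1: /g/ before /k/ (voiceless) → [k]
Rule 1: /v/ before /s/ (voiceless) → [f]
After rule 1: sikki+mifse
Rule 2: no segment meets the rule's conditions; no change.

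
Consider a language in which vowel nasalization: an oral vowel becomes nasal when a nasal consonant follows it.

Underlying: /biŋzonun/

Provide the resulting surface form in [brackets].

/i/ before nasal /ŋ/ → [ĩ]
/o/ before nasal /n/ → [õ]
/u/ before nasal /n/ → [ũ]

[bĩŋzõnũn]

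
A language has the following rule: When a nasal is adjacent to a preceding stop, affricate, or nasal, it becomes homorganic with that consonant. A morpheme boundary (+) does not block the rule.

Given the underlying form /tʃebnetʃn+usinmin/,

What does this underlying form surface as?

/n/ after /b/ (labial) → [m]
/n/ after /tʃ/ (palatal) → [ɲ]
/m/ after /n/ (alveolar) → [n]

[tʃebmetʃɲ+usinnin]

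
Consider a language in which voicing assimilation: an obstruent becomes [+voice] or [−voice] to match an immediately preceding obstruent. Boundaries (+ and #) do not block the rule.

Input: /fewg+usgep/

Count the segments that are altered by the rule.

/g/ after /s/ (voiceless) → [k]
1 segment changes.

1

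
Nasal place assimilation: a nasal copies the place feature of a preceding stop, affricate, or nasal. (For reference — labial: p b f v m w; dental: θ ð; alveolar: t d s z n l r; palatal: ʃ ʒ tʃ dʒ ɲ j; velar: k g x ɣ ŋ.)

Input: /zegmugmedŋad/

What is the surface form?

[zegŋugŋednad]

/m/ after /g/ (velar) → [ŋ]
/m/ after /g/ (velar) → [ŋ]
/ŋ/ after /d/ (alveolar) → [n]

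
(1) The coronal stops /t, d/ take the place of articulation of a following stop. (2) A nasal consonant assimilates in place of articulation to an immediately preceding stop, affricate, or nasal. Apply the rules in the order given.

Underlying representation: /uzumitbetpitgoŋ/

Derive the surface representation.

Rule 1: /t/ before /b/ (labial) → [p]
Rule 1: /t/ before /p/ (labial) → [p]
Rule 1: /t/ before /g/ (velar) → [k]
After rule 1: uzumipbeppikgoŋ
Rule 2: no segment meets the rule's conditions; no change.

[uzumipbeppikgoŋ]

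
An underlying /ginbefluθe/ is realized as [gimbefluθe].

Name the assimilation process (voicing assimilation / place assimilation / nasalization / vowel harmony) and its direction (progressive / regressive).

/n/→[m].
Each target copies a feature from the following segment, so the direction is regressive.

place assimilation, regressive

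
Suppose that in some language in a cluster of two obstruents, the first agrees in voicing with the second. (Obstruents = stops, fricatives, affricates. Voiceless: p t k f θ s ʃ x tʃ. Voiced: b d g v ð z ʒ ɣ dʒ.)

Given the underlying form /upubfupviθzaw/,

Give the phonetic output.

[upupfubviðzaw]

/b/ before /f/ (voiceless) → [p]
/p/ before /v/ (voiced) → [b]
/θ/ before /z/ (voiced) → [ð]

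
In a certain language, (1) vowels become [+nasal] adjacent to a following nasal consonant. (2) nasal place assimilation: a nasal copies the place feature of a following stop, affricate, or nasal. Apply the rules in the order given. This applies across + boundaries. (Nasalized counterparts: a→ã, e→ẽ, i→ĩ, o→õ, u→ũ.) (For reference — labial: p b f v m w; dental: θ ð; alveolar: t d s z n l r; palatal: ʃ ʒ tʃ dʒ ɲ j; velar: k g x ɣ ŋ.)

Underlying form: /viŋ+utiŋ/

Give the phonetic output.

[vĩŋ+utĩŋ]

Rule 1: /i/ before nasal /ŋ/ → [ĩ]
Rule 1: /i/ before nasal /ŋ/ → [ĩ]
After rule 1: vĩŋ+utĩŋ
Rule 2: no segment meets the rule's conditions; no change.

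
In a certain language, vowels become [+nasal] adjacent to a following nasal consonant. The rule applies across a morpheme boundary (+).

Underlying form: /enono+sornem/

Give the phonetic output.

/e/ before nasal /n/ → [ẽ]
/o/ before nasal /n/ → [õ]
/e/ before nasal /m/ → [ẽ]

[ẽnõno+sornẽm]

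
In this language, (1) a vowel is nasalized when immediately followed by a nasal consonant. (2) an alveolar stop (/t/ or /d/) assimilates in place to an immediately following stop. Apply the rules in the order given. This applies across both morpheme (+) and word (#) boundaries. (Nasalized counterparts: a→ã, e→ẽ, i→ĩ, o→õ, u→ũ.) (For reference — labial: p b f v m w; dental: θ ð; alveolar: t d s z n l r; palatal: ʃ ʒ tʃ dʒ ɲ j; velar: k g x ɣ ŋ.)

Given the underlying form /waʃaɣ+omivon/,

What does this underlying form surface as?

[waʃaɣ+õmivõn]

Rule 1: /o/ before nasal /m/ → [õ]
Rule 1: /o/ before nasal /n/ → [õ]
After rule 1: waʃaɣ+õmivõn
Rule 2: no segment meets the rule's conditions; no change.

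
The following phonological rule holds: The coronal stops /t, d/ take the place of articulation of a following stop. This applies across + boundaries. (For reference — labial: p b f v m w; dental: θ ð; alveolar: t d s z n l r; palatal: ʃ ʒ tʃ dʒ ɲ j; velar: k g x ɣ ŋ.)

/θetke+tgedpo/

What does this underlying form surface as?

/t/ before /k/ (velar) → [k]
/t/ before /g/ (velar) → [k]
/d/ before /p/ (labial) → [b]

[θekke+kgebpo]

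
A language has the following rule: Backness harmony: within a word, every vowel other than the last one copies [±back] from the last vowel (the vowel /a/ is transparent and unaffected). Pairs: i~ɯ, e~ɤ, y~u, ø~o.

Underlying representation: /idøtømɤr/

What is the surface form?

[ɯdotomɤr]

/i/ harmonizes with /ɤ/ ([+back]) → [ɯ]
/ø/ harmonizes with /ɤ/ ([+back]) → [o]
/ø/ harmonizes with /ɤ/ ([+back]) → [o]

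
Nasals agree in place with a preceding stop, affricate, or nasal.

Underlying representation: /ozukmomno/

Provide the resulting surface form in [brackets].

/m/ after /k/ (velar) → [ŋ]
/n/ after /m/ (labial) → [m]

[ozukŋommo]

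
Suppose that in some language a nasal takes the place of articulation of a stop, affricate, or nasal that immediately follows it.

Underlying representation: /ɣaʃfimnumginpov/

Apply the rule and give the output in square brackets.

[ɣaʃfinnuŋgimpov]

/m/ before /n/ (alveolar) → [n]
/m/ before /g/ (velar) → [ŋ]
/n/ before /p/ (labial) → [m]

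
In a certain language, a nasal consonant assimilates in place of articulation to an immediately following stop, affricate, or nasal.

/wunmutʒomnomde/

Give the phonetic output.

[wummutʒonnonde]

/n/ before /m/ (labial) → [m]
/m/ before /n/ (alveolar) → [n]
/m/ before /d/ (alveolar) → [n]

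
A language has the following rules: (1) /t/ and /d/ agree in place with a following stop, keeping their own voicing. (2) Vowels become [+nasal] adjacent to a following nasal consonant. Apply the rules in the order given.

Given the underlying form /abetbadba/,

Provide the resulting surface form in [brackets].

[abepbabba]

Rule 1: /t/ before /b/ (labial) → [p]
Rule 1: /d/ before /b/ (labial) → [b]
After rule 1: abepbabba
Rule 2: no segment meets the rule's conditions; no change.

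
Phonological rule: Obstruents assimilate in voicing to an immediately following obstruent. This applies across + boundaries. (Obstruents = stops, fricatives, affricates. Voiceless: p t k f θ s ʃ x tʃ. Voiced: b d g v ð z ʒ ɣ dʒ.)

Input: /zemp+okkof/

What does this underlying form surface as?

[zemp+okkof]

no segment meets the rule's conditions; no change.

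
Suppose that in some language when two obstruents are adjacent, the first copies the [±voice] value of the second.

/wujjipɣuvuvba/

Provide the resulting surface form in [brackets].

[wujjibɣuvuvba]

/p/ before /ɣ/ (voiced) → [b]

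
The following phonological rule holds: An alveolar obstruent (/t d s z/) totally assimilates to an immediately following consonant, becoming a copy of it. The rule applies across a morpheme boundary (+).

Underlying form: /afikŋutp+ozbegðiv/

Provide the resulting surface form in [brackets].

/t/ before /p/ → [p] (total assimilation)
/z/ before /b/ → [b] (total assimilation)

[afikŋupp+obbegðiv]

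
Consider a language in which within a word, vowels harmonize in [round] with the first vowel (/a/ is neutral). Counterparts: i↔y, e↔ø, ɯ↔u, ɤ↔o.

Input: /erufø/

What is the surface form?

[erɯfe]

/u/ harmonizes with /e/ ([-round]) → [ɯ]
/ø/ harmonizes with /e/ ([-round]) → [e]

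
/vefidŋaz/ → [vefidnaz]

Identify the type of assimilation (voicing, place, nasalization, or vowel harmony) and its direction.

place assimilation, progressive

/ŋ/→[n].
Each target copies a feature from the preceding segment, so the direction is progressive.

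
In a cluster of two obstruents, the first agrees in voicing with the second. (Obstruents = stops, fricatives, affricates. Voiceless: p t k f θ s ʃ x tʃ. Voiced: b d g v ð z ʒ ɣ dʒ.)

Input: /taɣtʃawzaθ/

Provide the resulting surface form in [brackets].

/ɣ/ before /tʃ/ (voiceless) → [x]

[taxtʃawzaθ]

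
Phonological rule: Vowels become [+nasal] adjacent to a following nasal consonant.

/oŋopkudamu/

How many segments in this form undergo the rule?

/o/ before nasal /ŋ/ → [õ]
/a/ before nasal /m/ → [ã]
2 segments change.

2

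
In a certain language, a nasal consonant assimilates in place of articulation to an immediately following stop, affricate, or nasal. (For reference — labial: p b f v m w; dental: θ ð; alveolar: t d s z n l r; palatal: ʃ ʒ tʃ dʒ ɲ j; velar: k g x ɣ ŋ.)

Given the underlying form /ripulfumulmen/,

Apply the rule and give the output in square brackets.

no segment meets the rule's conditions; no change.

[ripulfumulmen]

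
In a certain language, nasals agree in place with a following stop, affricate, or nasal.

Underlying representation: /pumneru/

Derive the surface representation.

/m/ before /n/ (alveolar) → [n]

[punneru]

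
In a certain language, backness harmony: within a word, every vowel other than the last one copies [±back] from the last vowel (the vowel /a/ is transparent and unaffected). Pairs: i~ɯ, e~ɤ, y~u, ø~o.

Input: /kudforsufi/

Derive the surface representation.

/u/ harmonizes with /i/ ([-back]) → [y]
/o/ harmonizes with /i/ ([-back]) → [ø]
/u/ harmonizes with /i/ ([-back]) → [y]

[kydførsyfi]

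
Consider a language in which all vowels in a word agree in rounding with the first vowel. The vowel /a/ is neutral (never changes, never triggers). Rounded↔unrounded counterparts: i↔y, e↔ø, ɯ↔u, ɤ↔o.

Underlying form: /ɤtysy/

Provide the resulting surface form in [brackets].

/y/ harmonizes with /ɤ/ ([-round]) → [i]
/y/ harmonizes with /ɤ/ ([-round]) → [i]

[ɤtisi]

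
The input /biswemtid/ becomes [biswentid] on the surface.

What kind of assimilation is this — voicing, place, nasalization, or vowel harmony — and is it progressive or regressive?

/m/→[n].
Each target copies a feature from the following segment, so the direction is regressive.

place assimilation, regressive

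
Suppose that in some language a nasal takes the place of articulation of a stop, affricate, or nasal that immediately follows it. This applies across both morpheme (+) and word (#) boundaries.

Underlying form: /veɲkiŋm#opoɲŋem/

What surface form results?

/ɲ/ before /k/ (velar) → [ŋ]
/ŋ/ before /m/ (labial) → [m]
/ɲ/ before /ŋ/ (velar) → [ŋ]

[veŋkimm#opoŋŋem]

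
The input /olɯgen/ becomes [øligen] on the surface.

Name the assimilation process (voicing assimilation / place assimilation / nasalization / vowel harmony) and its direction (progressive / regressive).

vowel harmony, regressive

/o/→[ø] /ɯ/→[i].
Vowels agree with the last vowel, so the harmony is regressive.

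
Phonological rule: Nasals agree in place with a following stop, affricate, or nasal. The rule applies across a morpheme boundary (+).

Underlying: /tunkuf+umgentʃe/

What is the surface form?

/n/ before /k/ (velar) → [ŋ]
/m/ before /g/ (velar) → [ŋ]
/n/ before /tʃ/ (palatal) → [ɲ]

[tuŋkuf+uŋgeɲtʃe]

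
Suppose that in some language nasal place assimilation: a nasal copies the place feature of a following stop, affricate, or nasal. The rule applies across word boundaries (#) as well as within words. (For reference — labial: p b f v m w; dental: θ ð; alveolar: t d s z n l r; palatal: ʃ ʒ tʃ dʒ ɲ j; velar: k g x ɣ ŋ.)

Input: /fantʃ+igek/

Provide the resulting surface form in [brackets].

/n/ before /tʃ/ (palatal) → [ɲ]

[faɲtʃ+igek]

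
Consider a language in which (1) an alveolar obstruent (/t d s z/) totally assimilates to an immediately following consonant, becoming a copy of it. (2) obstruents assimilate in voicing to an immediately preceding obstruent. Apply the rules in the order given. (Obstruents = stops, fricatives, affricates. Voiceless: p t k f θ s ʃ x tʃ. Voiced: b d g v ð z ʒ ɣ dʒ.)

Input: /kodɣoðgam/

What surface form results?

[koɣɣoðgam]

Rule 1: /d/ before /ɣ/ → [ɣ] (total assimilation)
After rule 1: koɣɣoðgam
Rule 2: no segment meets the rule's conditions; no change.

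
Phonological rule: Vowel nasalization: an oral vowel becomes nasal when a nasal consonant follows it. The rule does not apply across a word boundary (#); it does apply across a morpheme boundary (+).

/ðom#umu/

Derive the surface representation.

[ðõm#ũmu]

/o/ before nasal /m/ → [õ]
/u/ before nasal /m/ → [ũ]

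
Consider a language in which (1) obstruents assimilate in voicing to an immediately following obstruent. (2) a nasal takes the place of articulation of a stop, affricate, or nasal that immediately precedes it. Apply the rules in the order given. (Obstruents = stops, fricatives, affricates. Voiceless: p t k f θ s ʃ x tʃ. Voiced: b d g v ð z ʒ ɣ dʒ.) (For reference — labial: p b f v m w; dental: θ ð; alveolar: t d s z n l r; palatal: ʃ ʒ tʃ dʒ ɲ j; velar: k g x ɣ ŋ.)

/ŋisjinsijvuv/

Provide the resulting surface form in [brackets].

Rule 1: no segment meets the rule's conditions; no change.
After rule 1: ŋisjinsijvuv
Rule 2: no segment meets the rule's conditions; no change.

[ŋisjinsijvuv]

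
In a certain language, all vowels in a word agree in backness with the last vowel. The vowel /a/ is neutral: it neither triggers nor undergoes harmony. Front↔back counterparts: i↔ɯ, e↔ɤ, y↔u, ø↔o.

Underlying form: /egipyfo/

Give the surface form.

[ɤgɯpufo]

/e/ harmonizes with /o/ ([+back]) → [ɤ]
/i/ harmonizes with /o/ ([+back]) → [ɯ]
/y/ harmonizes with /o/ ([+back]) → [u]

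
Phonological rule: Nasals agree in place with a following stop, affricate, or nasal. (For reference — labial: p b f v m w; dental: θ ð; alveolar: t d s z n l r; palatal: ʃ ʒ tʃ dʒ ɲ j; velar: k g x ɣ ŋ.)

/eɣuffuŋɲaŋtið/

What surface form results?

/ŋ/ before /ɲ/ (palatal) → [ɲ]
/ŋ/ before /t/ (alveolar) → [n]

[eɣuffuɲɲantið]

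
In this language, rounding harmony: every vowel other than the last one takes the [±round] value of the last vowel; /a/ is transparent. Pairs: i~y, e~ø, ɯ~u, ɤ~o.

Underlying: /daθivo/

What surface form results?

/i/ harmonizes with /o/ ([+round]) → [y]

[daθyvo]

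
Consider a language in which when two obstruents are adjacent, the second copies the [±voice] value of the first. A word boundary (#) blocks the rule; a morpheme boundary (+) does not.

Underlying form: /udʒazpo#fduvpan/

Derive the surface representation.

[udʒazbo#ftuvban]

/p/ after /z/ (voiced) → [b]
/d/ after /f/ (voiceless) → [t]
/p/ after /v/ (voiced) → [b]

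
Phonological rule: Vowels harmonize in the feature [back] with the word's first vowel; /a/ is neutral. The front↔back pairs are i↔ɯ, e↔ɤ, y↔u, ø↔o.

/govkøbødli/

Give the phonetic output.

/ø/ harmonizes with /o/ ([+back]) → [o]
/ø/ harmonizes with /o/ ([+back]) → [o]
/i/ harmonizes with /o/ ([+back]) → [ɯ]

[govkobodlɯ]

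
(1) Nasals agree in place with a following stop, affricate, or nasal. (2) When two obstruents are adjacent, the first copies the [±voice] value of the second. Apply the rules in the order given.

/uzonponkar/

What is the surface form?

Rule 1: /n/ before /p/ (labial) → [m]
Rule 1: /n/ before /k/ (velar) → [ŋ]
After rule 1: uzompoŋkar
Rule 2: no segment meets the rule's conditions; no change.

[uzompoŋkar]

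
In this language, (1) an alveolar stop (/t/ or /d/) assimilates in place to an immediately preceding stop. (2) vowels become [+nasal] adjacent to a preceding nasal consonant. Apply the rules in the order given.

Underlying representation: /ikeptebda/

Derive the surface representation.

[ikeppebba]

Rule 1: /t/ after /p/ (labial) → [p]
Rule 1: /d/ after /b/ (labial) → [b]
After rule 1: ikeppebba
Rule 2: no segment meets the rule's conditions; no change.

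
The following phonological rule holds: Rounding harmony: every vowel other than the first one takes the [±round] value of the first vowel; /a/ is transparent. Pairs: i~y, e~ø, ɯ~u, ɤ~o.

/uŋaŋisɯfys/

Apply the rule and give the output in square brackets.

[uŋaŋysufys]

/i/ harmonizes with /u/ ([+round]) → [y]
/ɯ/ harmonizes with /u/ ([+round]) → [u]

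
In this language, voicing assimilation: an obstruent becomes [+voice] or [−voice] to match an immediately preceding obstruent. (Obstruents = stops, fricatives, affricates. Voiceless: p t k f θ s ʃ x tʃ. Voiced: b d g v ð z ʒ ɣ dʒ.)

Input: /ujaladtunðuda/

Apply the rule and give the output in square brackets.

/t/ after /d/ (voiced) → [d]

[ujaladdunðuda]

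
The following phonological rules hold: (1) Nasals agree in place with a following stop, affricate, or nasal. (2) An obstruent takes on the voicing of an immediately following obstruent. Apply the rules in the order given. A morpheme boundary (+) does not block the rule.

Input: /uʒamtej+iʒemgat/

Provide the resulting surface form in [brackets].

[uʒantej+iʒeŋgat]

Rule 1: /m/ before /t/ (alveolar) → [n]
Rule 1: /m/ before /g/ (velar) → [ŋ]
After rule 1: uʒantej+iʒeŋgat
Rule 2: no segment meets the rule's conditions; no change.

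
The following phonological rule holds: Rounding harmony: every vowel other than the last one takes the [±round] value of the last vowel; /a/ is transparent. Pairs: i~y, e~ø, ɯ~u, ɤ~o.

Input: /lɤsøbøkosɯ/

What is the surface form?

[lɤsebekɤsɯ]

/ø/ harmonizes with /ɯ/ ([-round]) → [e]
/ø/ harmonizes with /ɯ/ ([-round]) → [e]
/o/ harmonizes with /ɯ/ ([-round]) → [ɤ]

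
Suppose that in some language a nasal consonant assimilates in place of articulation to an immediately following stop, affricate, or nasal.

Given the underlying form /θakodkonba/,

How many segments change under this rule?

1

/n/ before /b/ (labial) → [m]
1 segment changes.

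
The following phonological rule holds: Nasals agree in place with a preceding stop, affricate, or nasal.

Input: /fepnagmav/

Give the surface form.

/n/ after /p/ (labial) → [m]
/m/ after /g/ (velar) → [ŋ]

[fepmagŋav]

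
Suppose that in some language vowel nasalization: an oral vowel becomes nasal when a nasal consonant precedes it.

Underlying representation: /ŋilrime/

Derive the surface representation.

/i/ after nasal /ŋ/ → [ĩ]
/e/ after nasal /m/ → [ẽ]

[ŋĩlrimẽ]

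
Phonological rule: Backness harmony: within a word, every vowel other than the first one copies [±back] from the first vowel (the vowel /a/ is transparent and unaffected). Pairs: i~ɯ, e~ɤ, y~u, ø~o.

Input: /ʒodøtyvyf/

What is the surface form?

/ø/ harmonizes with /o/ ([+back]) → [o]
/y/ harmonizes with /o/ ([+back]) → [u]
/y/ harmonizes with /o/ ([+back]) → [u]

[ʒodotuvuf]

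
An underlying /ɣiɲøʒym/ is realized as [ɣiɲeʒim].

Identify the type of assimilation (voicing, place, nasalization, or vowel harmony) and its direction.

vowel harmony, progressive

/ø/→[e] /y/→[i].
Vowels agree with the first vowel, so the harmony is progressive.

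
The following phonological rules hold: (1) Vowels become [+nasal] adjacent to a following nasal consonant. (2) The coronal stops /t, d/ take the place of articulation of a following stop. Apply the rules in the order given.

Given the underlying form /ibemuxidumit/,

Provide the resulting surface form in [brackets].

Rule 1: /e/ before nasal /m/ → [ẽ]
Rule 1: /u/ before nasal /m/ → [ũ]
After rule 1: ibẽmuxidũmit
Rule 2: no segment meets the rule's conditions; no change.

[ibẽmuxidũmit]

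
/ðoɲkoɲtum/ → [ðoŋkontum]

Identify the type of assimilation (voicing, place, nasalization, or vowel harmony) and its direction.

place assimilation, regressive

/ɲ/→[ŋ] /ɲ/→[n].
Each target copies a feature from the following segment, so the direction is regressive.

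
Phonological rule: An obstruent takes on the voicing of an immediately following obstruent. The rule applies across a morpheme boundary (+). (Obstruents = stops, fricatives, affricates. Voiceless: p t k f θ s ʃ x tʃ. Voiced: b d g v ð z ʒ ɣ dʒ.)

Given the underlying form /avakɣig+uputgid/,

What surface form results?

[avagɣig+upudgid]

/k/ before /ɣ/ (voiced) → [g]
/t/ before /g/ (voiced) → [d]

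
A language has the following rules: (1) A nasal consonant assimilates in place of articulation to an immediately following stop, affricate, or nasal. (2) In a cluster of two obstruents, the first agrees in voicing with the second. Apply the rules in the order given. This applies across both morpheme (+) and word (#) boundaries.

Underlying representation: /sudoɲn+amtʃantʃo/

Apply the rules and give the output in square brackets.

Rule 1: /ɲ/ before /n/ (alveolar) → [n]
Rule 1: /m/ before /tʃ/ (palatal) → [ɲ]
Rule 1: /n/ before /tʃ/ (palatal) → [ɲ]
After rule 1: sudonn+aɲtʃaɲtʃo
Rule 2: no segment meets the rule's conditions; no change.

[sudonn+aɲtʃaɲtʃo]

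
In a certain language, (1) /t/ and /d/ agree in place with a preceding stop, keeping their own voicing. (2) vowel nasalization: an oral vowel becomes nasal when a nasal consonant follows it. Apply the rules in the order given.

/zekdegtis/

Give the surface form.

[zekgegkis]

Rule 1: /d/ after /k/ (velar) → [g]
Rule 1: /t/ after /g/ (velar) → [k]
After rule 1: zekgegkis
Rule 2: no segment meets the rule's conditions; no change.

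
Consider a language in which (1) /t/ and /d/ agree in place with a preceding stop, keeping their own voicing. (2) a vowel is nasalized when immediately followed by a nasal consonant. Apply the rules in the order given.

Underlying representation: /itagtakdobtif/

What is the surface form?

Rule 1: /t/ after /g/ (velar) → [k]
Rule 1: /d/ after /k/ (velar) → [g]
Rule 1: /t/ after /b/ (labial) → [p]
After rule 1: itagkakgobpif
Rule 2: no segment meets the rule's conditions; no change.

[itagkakgobpif]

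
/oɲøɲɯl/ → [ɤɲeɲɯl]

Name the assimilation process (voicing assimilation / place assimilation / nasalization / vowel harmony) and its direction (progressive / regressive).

/o/→[ɤ] /ø/→[e].
Vowels agree with the last vowel, so the harmony is regressive.

vowel harmony, regressive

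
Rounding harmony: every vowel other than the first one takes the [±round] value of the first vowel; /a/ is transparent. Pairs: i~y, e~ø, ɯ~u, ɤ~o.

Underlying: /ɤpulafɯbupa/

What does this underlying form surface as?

[ɤpɯlafɯbɯpa]

/u/ harmonizes with /ɤ/ ([-round]) → [ɯ]
/u/ harmonizes with /ɤ/ ([-round]) → [ɯ]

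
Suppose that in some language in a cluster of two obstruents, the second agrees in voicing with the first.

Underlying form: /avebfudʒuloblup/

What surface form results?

/f/ after /b/ (voiced) → [v]

[avebvudʒuloblup]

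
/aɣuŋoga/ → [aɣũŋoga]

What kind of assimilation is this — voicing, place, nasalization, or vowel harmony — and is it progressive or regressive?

nasalization, regressive

/u/→[ũ].
Each target copies a feature from the following segment, so the direction is regressive.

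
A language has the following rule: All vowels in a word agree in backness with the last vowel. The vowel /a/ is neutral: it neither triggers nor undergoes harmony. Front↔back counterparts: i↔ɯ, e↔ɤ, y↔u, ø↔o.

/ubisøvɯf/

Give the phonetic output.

[ubɯsovɯf]

/i/ harmonizes with /ɯ/ ([+back]) → [ɯ]
/ø/ harmonizes with /ɯ/ ([+back]) → [o]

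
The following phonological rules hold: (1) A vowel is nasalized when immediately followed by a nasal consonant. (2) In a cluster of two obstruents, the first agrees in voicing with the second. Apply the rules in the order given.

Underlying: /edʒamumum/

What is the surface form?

Rule 1: /a/ before nasal /m/ → [ã]
Rule 1: /u/ before nasal /m/ → [ũ]
Rule 1: /u/ before nasal /m/ → [ũ]
After rule 1: edʒãmũmũm
Rule 2: no segment meets the rule's conditions; no change.

[edʒãmũmũm]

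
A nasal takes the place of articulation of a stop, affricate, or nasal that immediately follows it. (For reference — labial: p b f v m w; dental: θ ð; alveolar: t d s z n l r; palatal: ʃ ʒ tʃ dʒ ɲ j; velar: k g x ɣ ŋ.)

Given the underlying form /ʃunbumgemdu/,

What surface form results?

/n/ before /b/ (labial) → [m]
/m/ before /g/ (velar) → [ŋ]
/m/ before /d/ (alveolar) → [n]

[ʃumbuŋgendu]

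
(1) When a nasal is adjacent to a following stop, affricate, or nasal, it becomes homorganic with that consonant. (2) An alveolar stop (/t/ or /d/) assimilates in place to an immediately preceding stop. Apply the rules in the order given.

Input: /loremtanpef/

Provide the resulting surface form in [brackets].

[lorentampef]

Rule 1: /m/ before /t/ (alveolar) → [n]
Rule 1: /n/ before /p/ (labial) → [m]
After rule 1: lorentampef
Rule 2: no segment meets the rule's conditions; no change.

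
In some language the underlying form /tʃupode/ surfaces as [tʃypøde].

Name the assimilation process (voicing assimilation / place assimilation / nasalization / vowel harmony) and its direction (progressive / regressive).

vowel harmony, regressive

/u/→[y] /o/→[ø].
Vowels agree with the last vowel, so the harmony is regressive.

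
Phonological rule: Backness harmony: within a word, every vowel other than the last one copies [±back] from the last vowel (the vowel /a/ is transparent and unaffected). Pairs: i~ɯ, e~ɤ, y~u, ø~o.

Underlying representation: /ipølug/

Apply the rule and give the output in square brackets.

/i/ harmonizes with /u/ ([+back]) → [ɯ]
/ø/ harmonizes with /u/ ([+back]) → [o]

[ɯpolug]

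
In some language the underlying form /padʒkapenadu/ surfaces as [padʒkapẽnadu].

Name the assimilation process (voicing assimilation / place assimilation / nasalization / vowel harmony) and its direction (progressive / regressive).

/e/→[ẽ].
Each target copies a feature from the following segment, so the direction is regressive.

nasalization, regressive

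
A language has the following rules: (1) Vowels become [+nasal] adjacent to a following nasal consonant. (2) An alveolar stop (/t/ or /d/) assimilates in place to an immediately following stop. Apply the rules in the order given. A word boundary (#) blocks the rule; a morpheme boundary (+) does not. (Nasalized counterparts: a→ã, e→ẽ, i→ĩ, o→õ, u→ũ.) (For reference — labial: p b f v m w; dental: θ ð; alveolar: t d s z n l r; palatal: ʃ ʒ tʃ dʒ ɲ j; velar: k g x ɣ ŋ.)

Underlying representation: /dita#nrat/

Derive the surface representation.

[dita#nrat]

Rule 1: no segment meets the rule's conditions; no change.
After rule 1: dita#nrat
Rule 2: no segment meets the rule's conditions; no change.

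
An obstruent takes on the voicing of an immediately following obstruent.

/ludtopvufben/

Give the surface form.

[luttobvuvben]

/d/ before /t/ (voiceless) → [t]
/p/ before /v/ (voiced) → [b]
/f/ before /b/ (voiced) → [v]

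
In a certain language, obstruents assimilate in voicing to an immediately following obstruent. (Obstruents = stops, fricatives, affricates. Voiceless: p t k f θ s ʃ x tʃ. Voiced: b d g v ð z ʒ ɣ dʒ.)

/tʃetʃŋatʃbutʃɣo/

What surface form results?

/tʃ/ before /b/ (voiced) → [dʒ]
/tʃ/ before /ɣ/ (voiced) → [dʒ]

[tʃetʃŋadʒbudʒɣo]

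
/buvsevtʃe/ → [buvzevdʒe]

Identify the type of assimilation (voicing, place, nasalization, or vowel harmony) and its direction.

/s/→[z] /tʃ/→[dʒ].
Each target copies a feature from the preceding segment, so the direction is progressive.

voicing assimilation, progressive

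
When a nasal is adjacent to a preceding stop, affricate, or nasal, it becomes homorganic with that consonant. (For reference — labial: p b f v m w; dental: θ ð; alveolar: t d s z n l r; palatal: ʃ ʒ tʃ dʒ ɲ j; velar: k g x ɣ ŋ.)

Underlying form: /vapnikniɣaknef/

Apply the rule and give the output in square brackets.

/n/ after /p/ (labial) → [m]
/n/ after /k/ (velar) → [ŋ]
/n/ after /k/ (velar) → [ŋ]

[vapmikŋiɣakŋef]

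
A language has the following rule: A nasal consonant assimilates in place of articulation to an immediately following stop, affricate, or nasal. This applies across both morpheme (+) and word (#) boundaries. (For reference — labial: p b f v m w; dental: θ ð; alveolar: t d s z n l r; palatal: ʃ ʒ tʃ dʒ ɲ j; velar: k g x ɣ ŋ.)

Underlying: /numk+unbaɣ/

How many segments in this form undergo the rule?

/m/ before /k/ (velar) → [ŋ]
/n/ before /b/ (labial) → [m]
2 segments change.

2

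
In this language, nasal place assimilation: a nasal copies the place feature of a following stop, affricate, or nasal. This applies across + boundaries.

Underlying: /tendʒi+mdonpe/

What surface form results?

[teɲdʒi+ndompe]

/n/ before /dʒ/ (palatal) → [ɲ]
/m/ before /d/ (alveolar) → [n]
/n/ before /p/ (labial) → [m]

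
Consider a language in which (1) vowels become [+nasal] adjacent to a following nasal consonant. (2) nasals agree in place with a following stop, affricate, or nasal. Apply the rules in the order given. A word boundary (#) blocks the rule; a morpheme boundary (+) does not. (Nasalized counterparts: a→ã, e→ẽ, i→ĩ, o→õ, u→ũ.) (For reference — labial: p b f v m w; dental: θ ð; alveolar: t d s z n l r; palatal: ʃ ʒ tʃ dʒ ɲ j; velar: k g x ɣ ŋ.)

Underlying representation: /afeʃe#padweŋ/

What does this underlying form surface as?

Rule 1: /e/ before nasal /ŋ/ → [ẽ]
After rule 1: afeʃe#padwẽŋ
Rule 2: no segment meets the rule's conditions; no change.

[afeʃe#padwẽŋ]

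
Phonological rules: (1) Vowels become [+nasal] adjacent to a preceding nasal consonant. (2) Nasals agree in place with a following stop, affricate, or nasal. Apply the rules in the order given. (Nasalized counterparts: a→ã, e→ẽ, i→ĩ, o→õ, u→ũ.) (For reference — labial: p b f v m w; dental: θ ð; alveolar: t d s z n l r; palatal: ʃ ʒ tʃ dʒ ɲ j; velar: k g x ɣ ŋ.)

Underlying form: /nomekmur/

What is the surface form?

[nõmẽkmũr]

Rule 1: /o/ after nasal /n/ → [õ]
Rule 1: /e/ after nasal /m/ → [ẽ]
Rule 1: /u/ after nasal /m/ → [ũ]
After rule 1: nõmẽkmũr
Rule 2: no segment meets the rule's conditions; no change.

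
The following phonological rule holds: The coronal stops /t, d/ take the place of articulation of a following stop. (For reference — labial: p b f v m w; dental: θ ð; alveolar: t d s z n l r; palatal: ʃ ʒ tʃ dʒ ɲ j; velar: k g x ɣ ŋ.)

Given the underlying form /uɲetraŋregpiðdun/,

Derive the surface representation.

[uɲetraŋregpiðdun]

no segment meets the rule's conditions; no change.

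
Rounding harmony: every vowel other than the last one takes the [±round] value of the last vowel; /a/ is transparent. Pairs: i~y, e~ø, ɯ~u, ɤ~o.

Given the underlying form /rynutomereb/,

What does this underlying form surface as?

[rinɯtɤmereb]

/y/ harmonizes with /e/ ([-round]) → [i]
/u/ harmonizes with /e/ ([-round]) → [ɯ]
/o/ harmonizes with /e/ ([-round]) → [ɤ]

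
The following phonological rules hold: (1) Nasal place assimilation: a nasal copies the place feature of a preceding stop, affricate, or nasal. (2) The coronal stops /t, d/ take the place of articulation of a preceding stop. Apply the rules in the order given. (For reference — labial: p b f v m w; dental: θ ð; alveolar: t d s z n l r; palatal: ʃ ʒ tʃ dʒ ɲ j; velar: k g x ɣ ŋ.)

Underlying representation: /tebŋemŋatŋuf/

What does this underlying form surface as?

[tebmemmatnuf]

Rule 1: /ŋ/ after /b/ (labial) → [m]
Rule 1: /ŋ/ after /m/ (labial) → [m]
Rule 1: /ŋ/ after /t/ (alveolar) → [n]
After rule 1: tebmemmatnuf
Rule 2: no segment meets the rule's conditions; no change.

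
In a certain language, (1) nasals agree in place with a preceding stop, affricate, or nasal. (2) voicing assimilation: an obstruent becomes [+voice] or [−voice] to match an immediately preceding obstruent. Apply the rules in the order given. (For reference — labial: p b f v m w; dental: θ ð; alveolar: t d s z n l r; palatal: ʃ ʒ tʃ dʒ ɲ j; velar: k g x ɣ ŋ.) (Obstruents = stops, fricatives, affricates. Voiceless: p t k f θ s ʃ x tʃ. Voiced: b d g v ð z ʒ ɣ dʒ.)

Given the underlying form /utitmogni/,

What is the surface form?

Rule 1: /m/ after /t/ (alveolar) → [n]
Rule 1: /n/ after /g/ (velar) → [ŋ]
After rule 1: utitnogŋi
Rule 2: no segment meets the rule's conditions; no change.

[utitnogŋi]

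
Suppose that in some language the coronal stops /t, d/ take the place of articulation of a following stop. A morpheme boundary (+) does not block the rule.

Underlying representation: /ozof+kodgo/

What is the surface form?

/d/ before /g/ (velar) → [g]

[ozof+koggo]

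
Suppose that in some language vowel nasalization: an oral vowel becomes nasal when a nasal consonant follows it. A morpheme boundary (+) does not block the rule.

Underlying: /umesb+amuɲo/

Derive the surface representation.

/u/ before nasal /m/ → [ũ]
/a/ before nasal /m/ → [ã]
/u/ before nasal /ɲ/ → [ũ]

[ũmesb+ãmũɲo]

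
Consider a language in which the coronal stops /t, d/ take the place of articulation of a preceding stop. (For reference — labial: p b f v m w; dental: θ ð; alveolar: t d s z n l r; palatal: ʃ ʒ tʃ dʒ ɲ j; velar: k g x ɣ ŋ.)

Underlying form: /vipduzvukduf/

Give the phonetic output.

[vipbuzvukguf]

/d/ after /p/ (labial) → [b]
/d/ after /k/ (velar) → [g]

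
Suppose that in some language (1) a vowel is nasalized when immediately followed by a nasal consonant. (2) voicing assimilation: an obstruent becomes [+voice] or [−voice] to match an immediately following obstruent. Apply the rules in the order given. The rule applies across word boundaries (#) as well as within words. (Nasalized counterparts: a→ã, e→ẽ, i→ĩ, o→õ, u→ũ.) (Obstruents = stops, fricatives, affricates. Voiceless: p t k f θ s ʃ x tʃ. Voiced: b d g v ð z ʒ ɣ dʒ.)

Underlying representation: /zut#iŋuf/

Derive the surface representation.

Rule 1: /i/ before nasal /ŋ/ → [ĩ]
After rule 1: zut#ĩŋuf
Rule 2: no segment meets the rule's conditions; no change.

[zut#ĩŋuf]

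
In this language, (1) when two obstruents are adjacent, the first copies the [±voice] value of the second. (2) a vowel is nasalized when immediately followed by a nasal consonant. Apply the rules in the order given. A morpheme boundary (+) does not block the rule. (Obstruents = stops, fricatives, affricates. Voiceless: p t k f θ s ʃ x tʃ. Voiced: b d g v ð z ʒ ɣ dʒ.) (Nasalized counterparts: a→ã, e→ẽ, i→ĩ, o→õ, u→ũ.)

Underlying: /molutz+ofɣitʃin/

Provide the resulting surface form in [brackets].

Rule 1: /t/ before /z/ (voiced) → [d]
Rule 1: /f/ before /ɣ/ (voiced) → [v]
After rule 1: moludz+ovɣitʃin
Rule 2: /i/ before nasal /n/ → [ĩ]

[moludz+ovɣitʃĩn]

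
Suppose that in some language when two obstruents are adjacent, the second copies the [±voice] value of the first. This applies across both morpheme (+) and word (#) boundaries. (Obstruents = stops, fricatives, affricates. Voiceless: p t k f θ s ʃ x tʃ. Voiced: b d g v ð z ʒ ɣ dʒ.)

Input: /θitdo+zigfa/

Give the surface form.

/d/ after /t/ (voiceless) → [t]
/f/ after /g/ (voiced) → [v]

[θitto+zigva]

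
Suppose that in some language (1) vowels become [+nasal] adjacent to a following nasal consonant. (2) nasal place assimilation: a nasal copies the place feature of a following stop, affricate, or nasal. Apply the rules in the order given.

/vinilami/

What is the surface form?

[vĩnilãmi]

Rule 1: /i/ before nasal /n/ → [ĩ]
Rule 1: /a/ before nasal /m/ → [ã]
After rule 1: vĩnilãmi
Rule 2: no segment meets the rule's conditions; no change.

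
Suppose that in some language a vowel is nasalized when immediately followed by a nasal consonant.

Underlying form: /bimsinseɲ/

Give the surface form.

[bĩmsĩnsẽɲ]

/i/ before nasal /m/ → [ĩ]
/i/ before nasal /n/ → [ĩ]
/e/ before nasal /ɲ/ → [ẽ]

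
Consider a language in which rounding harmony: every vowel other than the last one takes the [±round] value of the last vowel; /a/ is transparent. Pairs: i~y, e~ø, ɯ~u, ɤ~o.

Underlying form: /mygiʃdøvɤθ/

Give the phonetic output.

[migiʃdevɤθ]

/y/ harmonizes with /ɤ/ ([-round]) → [i]
/ø/ harmonizes with /ɤ/ ([-round]) → [e]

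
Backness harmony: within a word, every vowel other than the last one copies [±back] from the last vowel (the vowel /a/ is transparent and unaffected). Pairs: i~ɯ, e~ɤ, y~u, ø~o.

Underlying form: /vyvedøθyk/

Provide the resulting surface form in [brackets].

[vyvedøθyk]

no segment meets the rule's conditions; no change.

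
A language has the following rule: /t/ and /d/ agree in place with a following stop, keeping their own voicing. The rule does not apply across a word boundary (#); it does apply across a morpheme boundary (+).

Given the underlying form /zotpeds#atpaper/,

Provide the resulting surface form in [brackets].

[zoppeds#appaper]

/t/ before /p/ (labial) → [p]
/t/ before /p/ (labial) → [p]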